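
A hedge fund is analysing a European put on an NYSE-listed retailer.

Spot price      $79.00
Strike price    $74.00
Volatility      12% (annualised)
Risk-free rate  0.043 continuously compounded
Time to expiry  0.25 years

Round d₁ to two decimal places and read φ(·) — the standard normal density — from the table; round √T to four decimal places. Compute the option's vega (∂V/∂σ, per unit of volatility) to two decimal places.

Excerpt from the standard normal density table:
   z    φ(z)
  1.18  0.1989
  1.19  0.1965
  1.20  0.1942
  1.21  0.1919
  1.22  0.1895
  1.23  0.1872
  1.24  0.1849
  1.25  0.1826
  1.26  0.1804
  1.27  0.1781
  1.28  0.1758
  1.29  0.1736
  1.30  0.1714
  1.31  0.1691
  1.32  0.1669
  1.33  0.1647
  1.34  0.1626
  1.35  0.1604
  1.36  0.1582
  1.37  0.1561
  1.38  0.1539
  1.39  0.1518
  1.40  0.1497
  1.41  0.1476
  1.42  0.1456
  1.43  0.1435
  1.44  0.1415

6.77

T = 0.25;  σ√T = 0.0600
d₁ = [ln(79/74) + (0.043 + 0.12²/2)·0.25] / 0.0600 = [0.0654 + 0.0125] / 0.0600 = 1.2989 which rounds to 1.30
√T = √0.25 = 0.5000
φ(d₁) = φ(1.30) = 0.1714
vega = S·φ(d₁)·√T = 79·0.1714·0.5000 = 6.7703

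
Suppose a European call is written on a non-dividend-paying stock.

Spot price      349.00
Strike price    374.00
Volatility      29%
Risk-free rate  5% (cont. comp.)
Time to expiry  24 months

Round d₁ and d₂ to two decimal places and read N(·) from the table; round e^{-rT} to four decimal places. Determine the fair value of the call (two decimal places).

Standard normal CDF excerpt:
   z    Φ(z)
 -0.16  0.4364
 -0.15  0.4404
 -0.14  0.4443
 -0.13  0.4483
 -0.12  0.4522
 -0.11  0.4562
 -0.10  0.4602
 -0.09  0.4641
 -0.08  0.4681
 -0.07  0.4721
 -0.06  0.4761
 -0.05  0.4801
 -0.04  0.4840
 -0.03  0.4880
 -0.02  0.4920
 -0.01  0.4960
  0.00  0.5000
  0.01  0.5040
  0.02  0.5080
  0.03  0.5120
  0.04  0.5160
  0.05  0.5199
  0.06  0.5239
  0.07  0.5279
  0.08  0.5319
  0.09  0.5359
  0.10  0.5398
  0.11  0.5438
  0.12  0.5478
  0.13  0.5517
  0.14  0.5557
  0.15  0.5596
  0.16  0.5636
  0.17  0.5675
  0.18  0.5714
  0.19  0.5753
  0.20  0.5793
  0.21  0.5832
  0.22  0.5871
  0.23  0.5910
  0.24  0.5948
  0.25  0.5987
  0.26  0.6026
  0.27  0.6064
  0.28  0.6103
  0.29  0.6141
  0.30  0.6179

T = 2;  σ√T = 0.4101
d₁ = [ln(349/374) + (0.05 + 0.29²/2)·2] / 0.4101 = [-0.0692 + 0.1841] / 0.4101 = 0.2802 ≈ 0.28
d₂ = d₁ − σ√T = 0.2802 − 0.4101 = -0.1299 ≈ -0.13
exp(−rT) = exp(−0.05·2) = 0.9048
N(d₁) = N(0.28) = 0.6103;  N(d₂) = N(-0.13) = 0.4483
C = 349·0.6103 − 374·0.9048·0.4483 = 212.9947 − 151.7026 = 61.2921

61.29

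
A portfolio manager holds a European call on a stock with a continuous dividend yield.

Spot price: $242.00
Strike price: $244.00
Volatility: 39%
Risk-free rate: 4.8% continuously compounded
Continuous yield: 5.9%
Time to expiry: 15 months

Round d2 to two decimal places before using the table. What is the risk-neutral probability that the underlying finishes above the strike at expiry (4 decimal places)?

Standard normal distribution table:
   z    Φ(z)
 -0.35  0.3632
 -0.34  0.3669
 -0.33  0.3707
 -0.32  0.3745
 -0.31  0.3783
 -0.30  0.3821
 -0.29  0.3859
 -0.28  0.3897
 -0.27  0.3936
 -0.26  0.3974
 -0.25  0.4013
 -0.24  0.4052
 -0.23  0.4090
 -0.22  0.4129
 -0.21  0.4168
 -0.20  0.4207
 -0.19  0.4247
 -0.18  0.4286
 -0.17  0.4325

σ√T = 0.39 × 1.1180 = 0.4360
ln(S/K) + (r − q + σ²/2)T = ln(242/244) + (0.048 − 0.059 + 0.39²/2)·1.25 = -0.0082 + 0.0813 = 0.0731
d₁ = 0.0731 / 0.4360 = 0.1676 which rounds to 0.17
d₂ = d₁ − σ√T = 0.1676 − 0.4360 = -0.2684 which rounds to -0.27
Pr(exercise) under Q = N(d₂) = 0.3936

0.3936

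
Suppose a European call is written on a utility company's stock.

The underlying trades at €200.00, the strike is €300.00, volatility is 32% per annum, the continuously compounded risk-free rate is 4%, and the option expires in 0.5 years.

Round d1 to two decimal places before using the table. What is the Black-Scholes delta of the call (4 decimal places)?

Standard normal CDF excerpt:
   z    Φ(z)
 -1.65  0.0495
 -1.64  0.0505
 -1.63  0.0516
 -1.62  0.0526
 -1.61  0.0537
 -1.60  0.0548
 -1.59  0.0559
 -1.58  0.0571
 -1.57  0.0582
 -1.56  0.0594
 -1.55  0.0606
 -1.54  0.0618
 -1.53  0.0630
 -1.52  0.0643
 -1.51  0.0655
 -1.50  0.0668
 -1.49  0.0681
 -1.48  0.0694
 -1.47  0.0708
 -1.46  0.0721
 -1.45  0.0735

σ√T = 0.32·√0.5 = 0.2263
d₁ = [ln(200/300) + (0.04 + ½·0.32²)·0.5] / (σ√T) = (-0.4055 + 0.0456) / 0.2263 = -1.5904 ⇒ -1.59
N(d₁) = N(-1.59) = 0.0559
Δ_call = N(d₁) = 0.0559

0.0559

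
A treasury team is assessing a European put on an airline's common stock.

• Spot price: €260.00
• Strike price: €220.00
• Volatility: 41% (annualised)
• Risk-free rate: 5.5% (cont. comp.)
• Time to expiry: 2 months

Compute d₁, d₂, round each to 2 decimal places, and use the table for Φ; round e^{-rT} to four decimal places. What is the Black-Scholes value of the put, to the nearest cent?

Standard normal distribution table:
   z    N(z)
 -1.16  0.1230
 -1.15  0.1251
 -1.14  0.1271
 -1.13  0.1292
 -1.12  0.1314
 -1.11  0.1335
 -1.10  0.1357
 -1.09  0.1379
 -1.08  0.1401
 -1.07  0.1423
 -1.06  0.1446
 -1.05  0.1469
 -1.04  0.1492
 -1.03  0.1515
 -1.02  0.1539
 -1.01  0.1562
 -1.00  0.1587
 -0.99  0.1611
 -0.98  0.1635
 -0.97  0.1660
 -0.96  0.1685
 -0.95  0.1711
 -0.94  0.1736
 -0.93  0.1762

€3.14

σ√T = 0.41·√0.1667 = 0.1674
d₁ = [ln(260/220) + (0.055 + 0.41²/2)·0.1667] / 0.1674 = [0.1671 + 0.0232] / 0.1674 = 1.1365 → 1.14
d₂ = d₁ − σ√T = 1.1365 − 0.1674 = 0.9691 → 0.97
exp(−rT) = exp(−0.055·0.1667) = 0.9909
N(−d₂) = N(-0.97) = 0.1660;  N(−d₁) = N(-1.14) = 0.1271
P = 220·0.9909·0.1660 − 260·0.1271 = 36.1877 − 33.0460 = 3.1417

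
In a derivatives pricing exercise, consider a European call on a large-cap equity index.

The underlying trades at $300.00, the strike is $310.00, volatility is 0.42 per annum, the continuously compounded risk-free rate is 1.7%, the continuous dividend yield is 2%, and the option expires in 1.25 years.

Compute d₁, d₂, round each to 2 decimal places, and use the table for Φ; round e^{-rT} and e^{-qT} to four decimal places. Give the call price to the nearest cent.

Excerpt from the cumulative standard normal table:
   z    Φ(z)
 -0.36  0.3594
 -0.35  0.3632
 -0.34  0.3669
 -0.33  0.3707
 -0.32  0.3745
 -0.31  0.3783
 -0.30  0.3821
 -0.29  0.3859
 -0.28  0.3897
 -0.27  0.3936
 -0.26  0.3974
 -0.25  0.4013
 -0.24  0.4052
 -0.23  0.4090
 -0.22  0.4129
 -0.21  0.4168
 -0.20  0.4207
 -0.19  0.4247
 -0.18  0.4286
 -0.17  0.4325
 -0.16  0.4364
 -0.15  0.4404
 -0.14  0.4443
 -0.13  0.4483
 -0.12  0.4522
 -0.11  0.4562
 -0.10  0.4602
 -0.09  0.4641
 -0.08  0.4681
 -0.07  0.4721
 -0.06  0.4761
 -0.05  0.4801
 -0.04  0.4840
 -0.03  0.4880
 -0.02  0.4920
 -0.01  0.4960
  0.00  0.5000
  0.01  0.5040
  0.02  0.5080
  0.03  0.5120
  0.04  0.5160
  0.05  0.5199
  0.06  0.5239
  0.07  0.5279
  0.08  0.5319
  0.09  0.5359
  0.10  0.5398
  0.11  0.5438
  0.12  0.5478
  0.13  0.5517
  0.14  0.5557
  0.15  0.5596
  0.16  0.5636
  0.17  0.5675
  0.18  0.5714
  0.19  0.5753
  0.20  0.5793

$50.09

σ√T = 0.42·√1.25 = 0.4696
ln(S/K) + (r − q + σ²/2)T = ln(300/310) + (0.017 − 0.02 + 0.42²/2)·1.25 = -0.0328 + 0.1065 = 0.0737
d₁ = 0.0737 / 0.4696 = 0.1570 ⇒ 0.16
d₂ = d₁ − σ√T = 0.1570 − 0.4696 = -0.3126 ⇒ -0.31
e^(−qT) = e^(−0.02·1.25) = 0.9753;  e^(−rT) = e^(−0.017·1.25) = 0.9790
N(d₁) = N(0.16) = 0.5636;  N(d₂) = N(-0.31) = 0.3783
C = 300·0.9753·0.5636 − 310·0.9790·0.3783 = 164.9037 − 114.8103 = 50.0935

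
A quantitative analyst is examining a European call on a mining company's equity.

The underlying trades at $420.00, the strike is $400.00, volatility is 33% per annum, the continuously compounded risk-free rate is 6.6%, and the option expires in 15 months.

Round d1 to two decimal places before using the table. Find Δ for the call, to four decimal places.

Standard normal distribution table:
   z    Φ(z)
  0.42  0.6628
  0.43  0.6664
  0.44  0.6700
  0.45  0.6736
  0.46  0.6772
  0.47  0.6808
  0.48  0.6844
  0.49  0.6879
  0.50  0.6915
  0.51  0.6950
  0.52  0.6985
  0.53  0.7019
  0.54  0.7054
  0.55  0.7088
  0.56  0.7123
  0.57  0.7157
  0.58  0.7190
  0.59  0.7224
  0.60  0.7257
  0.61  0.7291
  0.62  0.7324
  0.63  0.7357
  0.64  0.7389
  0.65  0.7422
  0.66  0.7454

σ√T = 0.33 × 1.1180 = 0.3690
d₁ = [ln(420/400) + (0.066 + 0.33²/2)·1.25] / 0.3690 = [0.0488 + 0.1506] / 0.3690 = 0.5403 → 0.54
N(d₁) = N(0.54) = 0.7054
Δ_call = N(d₁) = 0.7054

0.7054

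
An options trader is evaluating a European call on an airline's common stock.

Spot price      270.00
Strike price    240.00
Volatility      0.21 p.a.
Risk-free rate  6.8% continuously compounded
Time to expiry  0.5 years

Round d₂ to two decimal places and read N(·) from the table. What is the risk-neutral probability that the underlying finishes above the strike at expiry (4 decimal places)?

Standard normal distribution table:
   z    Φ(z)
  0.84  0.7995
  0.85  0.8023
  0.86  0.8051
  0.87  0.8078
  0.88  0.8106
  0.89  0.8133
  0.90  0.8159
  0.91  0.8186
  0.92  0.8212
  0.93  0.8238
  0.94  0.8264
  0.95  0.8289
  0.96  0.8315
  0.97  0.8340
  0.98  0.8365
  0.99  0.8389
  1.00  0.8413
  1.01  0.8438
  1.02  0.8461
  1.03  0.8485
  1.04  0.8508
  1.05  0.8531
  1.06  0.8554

0.8289

σ√T = 0.21·√0.5 = 0.1485
d₁ = [ln(270/240) + (0.068 + ½·0.21²)·0.5] / (σ√T) = (0.1178 + 0.0450) / 0.1485 = 1.0964 ⇒ 1.10
d₂ = 1.0964 − 0.1485 = 0.9479 ⇒ 0.95
Risk-neutral Pr[S_T > K] = N(d₂) = N(0.95) = 0.8289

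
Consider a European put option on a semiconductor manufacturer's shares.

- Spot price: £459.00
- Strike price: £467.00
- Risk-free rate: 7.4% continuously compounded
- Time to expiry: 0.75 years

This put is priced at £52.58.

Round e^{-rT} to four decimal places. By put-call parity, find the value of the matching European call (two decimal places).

exp(−rT) = exp(−0.074·0.75) = 0.9460
Put-call parity: C − P = S − K·e^(−rT) = 459 − 467·0.9460 = 459 − 441.7820 = 17.2180
C = P + (C − P) = 52.58 + (17.2180) = 69.7980

£69.80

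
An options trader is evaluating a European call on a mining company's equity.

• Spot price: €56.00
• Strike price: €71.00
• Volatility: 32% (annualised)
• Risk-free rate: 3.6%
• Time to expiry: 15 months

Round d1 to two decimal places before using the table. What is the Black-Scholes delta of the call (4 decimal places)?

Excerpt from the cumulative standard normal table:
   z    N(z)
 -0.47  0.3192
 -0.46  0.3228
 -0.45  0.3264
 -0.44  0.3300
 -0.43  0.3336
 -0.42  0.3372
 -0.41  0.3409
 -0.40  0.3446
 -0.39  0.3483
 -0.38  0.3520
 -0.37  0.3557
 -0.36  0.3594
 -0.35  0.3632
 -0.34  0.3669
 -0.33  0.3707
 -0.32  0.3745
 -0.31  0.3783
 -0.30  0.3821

0.3594

σ√T = 0.32·√1.25 = 0.3578
d₁ = [ln(56/71) + (0.036 + 0.32²/2)·1.25] / 0.3578 = [-0.2373 + 0.1090] / 0.3578 = -0.3587 ≈ -0.36
N(d₁) = N(-0.36) = 0.3594
Δ_call = N(d₁) = 0.3594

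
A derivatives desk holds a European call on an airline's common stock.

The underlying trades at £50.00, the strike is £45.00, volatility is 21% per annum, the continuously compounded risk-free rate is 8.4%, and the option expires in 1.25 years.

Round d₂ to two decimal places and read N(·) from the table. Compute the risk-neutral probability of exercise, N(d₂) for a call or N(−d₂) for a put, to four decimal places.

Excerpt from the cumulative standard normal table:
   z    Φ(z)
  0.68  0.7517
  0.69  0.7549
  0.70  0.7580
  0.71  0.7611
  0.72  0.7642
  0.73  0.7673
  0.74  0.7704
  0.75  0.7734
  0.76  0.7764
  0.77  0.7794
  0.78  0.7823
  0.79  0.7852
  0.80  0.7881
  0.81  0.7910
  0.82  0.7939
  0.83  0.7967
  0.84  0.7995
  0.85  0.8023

0.7823

σ√T = 0.21 × 1.1180 = 0.2348
d₁ = [ln(50/45) + (0.084 + 0.21²/2)·1.25] / 0.2348 = [0.1054 + 0.1326] / 0.2348 = 1.0134 → 1.01
d₂ = d₁ − σ√T = 1.0134 − 0.2348 = 0.7786 → 0.78
Pr(exercise) under Q = N(d₂) = 0.7823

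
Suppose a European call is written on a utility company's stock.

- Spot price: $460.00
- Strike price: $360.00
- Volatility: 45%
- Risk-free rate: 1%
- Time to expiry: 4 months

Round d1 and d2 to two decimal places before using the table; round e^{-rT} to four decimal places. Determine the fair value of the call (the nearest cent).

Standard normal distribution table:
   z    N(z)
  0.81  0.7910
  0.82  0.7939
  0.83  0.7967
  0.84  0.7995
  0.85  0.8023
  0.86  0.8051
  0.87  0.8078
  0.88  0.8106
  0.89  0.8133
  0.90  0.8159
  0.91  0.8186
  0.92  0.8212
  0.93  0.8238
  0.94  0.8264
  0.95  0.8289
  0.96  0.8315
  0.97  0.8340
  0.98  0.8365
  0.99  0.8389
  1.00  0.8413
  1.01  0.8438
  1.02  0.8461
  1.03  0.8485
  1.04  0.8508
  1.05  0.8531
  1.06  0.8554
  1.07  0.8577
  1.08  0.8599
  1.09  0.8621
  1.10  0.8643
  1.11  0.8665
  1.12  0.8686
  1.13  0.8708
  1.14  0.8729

$110.70

σ√T = 0.45 × 0.5774 = 0.2598
d₁ = [ln(460/360) + (0.01 + 0.45²/2)·0.3333] / 0.2598 = [0.2451 + 0.0371] / 0.2598 = 1.0862 ⇒ 1.09
d₂ = d₁ − σ√T = 1.0862 − 0.2598 = 0.8264 ⇒ 0.83
exp(−rT) = exp(−0.01·0.3333) = 0.9967
N(d₁) = N(1.09) = 0.8621;  N(d₂) = N(0.83) = 0.7967
C = 460·0.8621 − 360·0.9967·0.7967 = 396.5660 − 285.8655 = 110.7005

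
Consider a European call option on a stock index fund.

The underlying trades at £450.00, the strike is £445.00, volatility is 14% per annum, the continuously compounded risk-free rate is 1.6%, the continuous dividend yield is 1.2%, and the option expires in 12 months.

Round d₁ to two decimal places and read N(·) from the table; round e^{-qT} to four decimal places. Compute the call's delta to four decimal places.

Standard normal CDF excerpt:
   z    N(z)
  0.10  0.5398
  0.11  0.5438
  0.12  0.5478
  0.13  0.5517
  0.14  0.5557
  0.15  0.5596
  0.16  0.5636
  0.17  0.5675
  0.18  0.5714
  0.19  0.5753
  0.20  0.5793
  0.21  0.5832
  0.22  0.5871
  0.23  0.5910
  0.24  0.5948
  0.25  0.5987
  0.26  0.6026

0.5646

T = 1;  σ√T = 0.1400
d₁ = [ln(450/445) + (0.016 − 0.012 + 0.14²/2)·1] / 0.1400 = [0.0112 + 0.0138] / 0.1400 = 0.1784 ⇒ 0.18
N(d₁) = N(0.18) = 0.5714
Δ_call = e^(−qT)·N(d₁) = 0.9881·0.5714 = 0.5646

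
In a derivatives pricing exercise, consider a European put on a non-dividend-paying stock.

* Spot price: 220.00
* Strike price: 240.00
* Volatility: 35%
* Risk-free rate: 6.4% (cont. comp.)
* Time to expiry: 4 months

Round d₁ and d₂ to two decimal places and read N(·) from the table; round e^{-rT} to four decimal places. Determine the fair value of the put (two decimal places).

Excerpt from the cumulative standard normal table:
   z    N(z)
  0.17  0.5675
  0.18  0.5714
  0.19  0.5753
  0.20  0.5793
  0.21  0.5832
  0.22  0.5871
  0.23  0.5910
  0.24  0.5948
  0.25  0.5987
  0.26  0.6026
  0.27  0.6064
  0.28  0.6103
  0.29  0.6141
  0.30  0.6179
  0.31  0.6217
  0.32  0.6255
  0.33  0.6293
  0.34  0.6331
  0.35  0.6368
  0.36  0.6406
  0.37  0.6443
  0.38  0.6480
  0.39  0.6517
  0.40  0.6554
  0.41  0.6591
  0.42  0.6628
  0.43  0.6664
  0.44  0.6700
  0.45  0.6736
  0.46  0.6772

27.40

T = 0.3333;  σ√T = 0.2021
d₁ = [ln(220/240) + (0.064 + ½·0.35²)·0.3333] / (σ√T) = (-0.0870 + 0.0417) / 0.2021 = -0.2240 ≈ -0.22
d₂ = -0.2240 − 0.2021 = -0.4261 ≈ -0.43
exp(−rT) = exp(−0.064·0.3333) = 0.9789
N(−d₂) = N(0.43) = 0.6664;  N(−d₁) = N(0.22) = 0.5871
P = 240·0.9789·0.6664 − 220·0.5871 = 156.5614 − 129.1620 = 27.3994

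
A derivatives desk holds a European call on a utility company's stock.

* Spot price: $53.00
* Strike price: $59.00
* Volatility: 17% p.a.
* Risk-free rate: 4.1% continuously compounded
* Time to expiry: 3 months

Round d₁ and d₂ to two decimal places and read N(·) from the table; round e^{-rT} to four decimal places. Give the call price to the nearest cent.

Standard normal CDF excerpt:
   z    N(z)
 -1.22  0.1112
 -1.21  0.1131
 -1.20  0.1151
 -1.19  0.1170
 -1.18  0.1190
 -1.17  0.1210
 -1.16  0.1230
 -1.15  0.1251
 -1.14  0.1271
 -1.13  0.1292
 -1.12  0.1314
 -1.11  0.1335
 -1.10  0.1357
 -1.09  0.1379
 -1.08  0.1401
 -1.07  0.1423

σ√T = 0.17 × 0.5000 = 0.0850
d₁ = [ln(53/59) + (0.041 + 0.17²/2)·0.25] / 0.0850 = [-0.1072 + 0.0139] / 0.0850 = -1.0986 → -1.10
d₂ = d₁ − σ√T = -1.0986 − 0.0850 = -1.1836 → -1.18
exp(−rT) = exp(−0.041·0.25) = 0.9898
C = 53·N(-1.10) − 59·0.9898·N(-1.18) = 53·0.1357 − 59·0.9898·0.1190 = 7.1921 − 6.9494 = 0.2427

$0.24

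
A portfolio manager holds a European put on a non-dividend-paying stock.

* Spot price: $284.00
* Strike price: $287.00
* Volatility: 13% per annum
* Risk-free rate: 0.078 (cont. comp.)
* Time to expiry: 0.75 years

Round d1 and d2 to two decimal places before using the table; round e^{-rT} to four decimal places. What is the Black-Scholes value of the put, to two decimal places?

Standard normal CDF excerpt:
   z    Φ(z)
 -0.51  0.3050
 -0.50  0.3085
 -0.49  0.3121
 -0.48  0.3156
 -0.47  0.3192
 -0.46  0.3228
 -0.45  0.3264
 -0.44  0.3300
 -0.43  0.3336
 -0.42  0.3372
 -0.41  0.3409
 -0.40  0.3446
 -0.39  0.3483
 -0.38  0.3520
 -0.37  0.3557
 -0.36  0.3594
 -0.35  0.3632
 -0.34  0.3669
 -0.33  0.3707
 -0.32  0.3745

$6.66

σ√T = 0.13 × 0.8660 = 0.1126
ln(S/K) + (r + σ²/2)T = ln(284/287) + (0.078 + 0.13²/2)·0.75 = -0.0105 + 0.0648 = 0.0543
d₁ = 0.0543 / 0.1126 = 0.4826 → 0.48
d₂ = d₁ − σ√T = 0.4826 − 0.1126 = 0.3700 → 0.37
exp(−rT) = exp(−0.078·0.75) = 0.9432
P = 287·0.9432·N(-0.37) − 284·N(-0.48) = 287·0.9432·0.3557 − 284·0.3156 = 96.2874 − 89.6304 = 6.6570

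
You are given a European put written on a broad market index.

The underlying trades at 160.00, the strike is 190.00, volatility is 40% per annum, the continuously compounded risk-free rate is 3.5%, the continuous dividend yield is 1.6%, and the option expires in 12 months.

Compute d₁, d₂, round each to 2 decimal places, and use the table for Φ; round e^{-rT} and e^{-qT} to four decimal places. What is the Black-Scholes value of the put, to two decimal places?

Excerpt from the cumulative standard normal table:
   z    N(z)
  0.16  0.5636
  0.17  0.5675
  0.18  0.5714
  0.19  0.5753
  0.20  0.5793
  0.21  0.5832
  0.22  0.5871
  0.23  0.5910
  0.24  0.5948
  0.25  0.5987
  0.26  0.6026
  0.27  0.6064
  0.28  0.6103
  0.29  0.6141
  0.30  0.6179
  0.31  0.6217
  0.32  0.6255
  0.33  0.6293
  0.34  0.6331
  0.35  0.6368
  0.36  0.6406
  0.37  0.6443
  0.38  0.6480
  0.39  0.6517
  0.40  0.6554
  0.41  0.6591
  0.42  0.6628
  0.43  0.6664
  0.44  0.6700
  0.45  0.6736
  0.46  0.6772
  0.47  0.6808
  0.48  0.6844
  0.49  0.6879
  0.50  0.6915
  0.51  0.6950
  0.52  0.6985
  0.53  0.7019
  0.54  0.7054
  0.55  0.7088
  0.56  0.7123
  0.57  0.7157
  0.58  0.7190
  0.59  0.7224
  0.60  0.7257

σ√T = 0.4 × 1.0000 = 0.4000
d₁ = [ln(160/190) + (0.035 − 0.016 + 0.4²/2)·1] / 0.4000 = [-0.1719 + 0.0990] / 0.4000 = -0.1821 which rounds to -0.18
d₂ = d₁ − σ√T = -0.1821 − 0.4000 = -0.5821 which rounds to -0.58
exp(−qT) = exp(−0.016·1) = 0.9841;  exp(−rT) = exp(−0.035·1) = 0.9656
P = 190·0.9656·N(0.58) − 160·0.9841·N(0.18) = 190·0.9656·0.7190 − 160·0.9841·0.5714 = 131.9106 − 89.9704 = 41.9403

41.94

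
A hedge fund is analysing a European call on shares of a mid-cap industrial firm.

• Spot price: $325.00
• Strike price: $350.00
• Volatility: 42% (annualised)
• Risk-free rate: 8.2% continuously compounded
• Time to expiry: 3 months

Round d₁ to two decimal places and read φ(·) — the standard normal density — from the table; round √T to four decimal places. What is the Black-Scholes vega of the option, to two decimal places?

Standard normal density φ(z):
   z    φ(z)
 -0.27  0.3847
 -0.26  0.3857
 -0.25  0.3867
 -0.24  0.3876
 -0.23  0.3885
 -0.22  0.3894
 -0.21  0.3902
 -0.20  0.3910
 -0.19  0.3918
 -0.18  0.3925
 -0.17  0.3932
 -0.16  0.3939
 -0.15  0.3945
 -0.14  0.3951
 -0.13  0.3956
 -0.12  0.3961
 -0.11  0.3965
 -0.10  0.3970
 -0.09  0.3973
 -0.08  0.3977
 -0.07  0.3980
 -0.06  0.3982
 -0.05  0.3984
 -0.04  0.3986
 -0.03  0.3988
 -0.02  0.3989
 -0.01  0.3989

64.11

T = 0.25;  σ√T = 0.2100
d₁ = [ln(325/350) + (0.082 + 0.42²/2)·0.25] / 0.2100 = [-0.0741 + 0.0425] / 0.2100 = -0.1503 → -0.15
√T = √0.25 = 0.5000
φ(d₁) = φ(-0.15) = 0.3945
vega = S·φ(d₁)·√T = 325·0.3945·0.5000 = 64.1063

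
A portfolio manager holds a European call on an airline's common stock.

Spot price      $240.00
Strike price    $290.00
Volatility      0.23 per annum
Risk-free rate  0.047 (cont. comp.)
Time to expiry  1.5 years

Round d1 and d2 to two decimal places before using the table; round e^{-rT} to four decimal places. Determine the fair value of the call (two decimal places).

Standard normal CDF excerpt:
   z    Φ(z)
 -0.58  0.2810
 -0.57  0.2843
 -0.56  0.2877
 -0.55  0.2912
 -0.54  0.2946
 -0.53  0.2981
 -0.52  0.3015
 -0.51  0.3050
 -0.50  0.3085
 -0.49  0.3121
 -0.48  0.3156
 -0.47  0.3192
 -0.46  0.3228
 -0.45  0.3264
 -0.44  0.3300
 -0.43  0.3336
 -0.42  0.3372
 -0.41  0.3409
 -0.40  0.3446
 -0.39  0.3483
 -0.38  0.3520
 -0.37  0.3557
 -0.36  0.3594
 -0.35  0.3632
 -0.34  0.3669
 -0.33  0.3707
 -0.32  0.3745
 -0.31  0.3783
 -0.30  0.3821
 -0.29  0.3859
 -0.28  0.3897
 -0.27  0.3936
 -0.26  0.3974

σ√T = 0.23 × 1.2247 = 0.2817
d₁ = [ln(240/290) + (0.047 + 0.23²/2)·1.5] / 0.2817 = [-0.1892 + 0.1102] / 0.2817 = -0.2807 which rounds to -0.28
d₂ = d₁ − σ√T = -0.2807 − 0.2817 = -0.5624 which rounds to -0.56
exp(−rT) = exp(−0.047·1.5) = 0.9319
N(d₁) = N(-0.28) = 0.3897;  N(d₂) = N(-0.56) = 0.2877
C = 240·0.3897 − 290·0.9319·0.2877 = 93.5280 − 77.7512 = 15.7768

$15.78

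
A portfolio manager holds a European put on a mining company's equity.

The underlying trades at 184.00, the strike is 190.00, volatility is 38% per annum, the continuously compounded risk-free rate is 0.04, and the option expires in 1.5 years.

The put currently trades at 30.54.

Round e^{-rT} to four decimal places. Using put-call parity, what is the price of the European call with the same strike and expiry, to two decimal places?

e^(−rT) = e^(−0.04·1.5) = 0.9418
Put-call parity: C − P = S − K·e^(−rT) = 184 − 190·0.9418 = 184 − 178.9420 = 5.0580
C = P + (C − P) = 30.54 + (5.0580) = 35.5980

35.60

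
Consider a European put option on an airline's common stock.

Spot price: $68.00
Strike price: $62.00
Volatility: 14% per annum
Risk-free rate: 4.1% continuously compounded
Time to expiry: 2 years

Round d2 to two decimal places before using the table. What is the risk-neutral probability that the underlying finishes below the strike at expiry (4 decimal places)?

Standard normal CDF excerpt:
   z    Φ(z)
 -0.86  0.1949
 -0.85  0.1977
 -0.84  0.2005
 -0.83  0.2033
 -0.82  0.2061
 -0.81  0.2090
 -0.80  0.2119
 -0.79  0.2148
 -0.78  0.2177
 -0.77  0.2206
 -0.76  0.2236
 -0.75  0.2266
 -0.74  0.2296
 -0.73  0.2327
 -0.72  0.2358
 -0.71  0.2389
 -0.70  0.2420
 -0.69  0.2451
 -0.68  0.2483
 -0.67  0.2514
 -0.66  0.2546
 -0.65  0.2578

0.2177

T = 2;  σ√T = 0.1980
d₁ = [ln(68/62) + (0.041 + 0.14²/2)·2] / 0.1980 = [0.0924 + 0.1016] / 0.1980 = 0.9797 ≈ 0.98
d₂ = d₁ − σ√T = 0.9797 − 0.1980 = 0.7817 ≈ 0.78
Pr(exercise) under Q = N(−d₂) = N(-0.78) = 0.2177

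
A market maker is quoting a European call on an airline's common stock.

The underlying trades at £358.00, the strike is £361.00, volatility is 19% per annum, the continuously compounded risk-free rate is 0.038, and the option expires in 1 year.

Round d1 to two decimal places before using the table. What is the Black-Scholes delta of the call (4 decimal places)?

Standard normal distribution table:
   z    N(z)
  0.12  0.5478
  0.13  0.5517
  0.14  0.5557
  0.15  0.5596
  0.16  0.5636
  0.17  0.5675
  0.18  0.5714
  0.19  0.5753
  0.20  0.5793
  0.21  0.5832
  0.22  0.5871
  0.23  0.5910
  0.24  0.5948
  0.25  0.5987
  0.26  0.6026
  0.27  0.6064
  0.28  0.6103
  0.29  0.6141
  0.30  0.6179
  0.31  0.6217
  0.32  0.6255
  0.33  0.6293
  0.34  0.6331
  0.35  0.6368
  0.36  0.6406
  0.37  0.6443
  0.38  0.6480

σ√T = 0.19·√1 = 0.1900
d₁ = [ln(358/361) + (0.038 + 0.19²/2)·1] / 0.1900 = [-0.0083 + 0.0561] / 0.1900 = 0.2511 ≈ 0.25
N(d₁) = N(0.25) = 0.5987
Δ_call = N(d₁) = 0.5987

0.5987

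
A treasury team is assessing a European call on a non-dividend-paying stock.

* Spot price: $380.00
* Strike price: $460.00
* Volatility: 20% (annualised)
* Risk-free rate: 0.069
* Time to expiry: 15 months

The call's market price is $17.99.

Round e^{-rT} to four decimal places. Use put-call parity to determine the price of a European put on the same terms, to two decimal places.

e^(−rT) = e^(−0.069·1.25) = 0.9174
Put-call parity: C − P = S − K·e^(−rT) = 380 − 460·0.9174 = 380 − 422.0040 = -42.0040
P = C − (C − P) = 17.99 − (-42.0040) = 59.9940

$59.99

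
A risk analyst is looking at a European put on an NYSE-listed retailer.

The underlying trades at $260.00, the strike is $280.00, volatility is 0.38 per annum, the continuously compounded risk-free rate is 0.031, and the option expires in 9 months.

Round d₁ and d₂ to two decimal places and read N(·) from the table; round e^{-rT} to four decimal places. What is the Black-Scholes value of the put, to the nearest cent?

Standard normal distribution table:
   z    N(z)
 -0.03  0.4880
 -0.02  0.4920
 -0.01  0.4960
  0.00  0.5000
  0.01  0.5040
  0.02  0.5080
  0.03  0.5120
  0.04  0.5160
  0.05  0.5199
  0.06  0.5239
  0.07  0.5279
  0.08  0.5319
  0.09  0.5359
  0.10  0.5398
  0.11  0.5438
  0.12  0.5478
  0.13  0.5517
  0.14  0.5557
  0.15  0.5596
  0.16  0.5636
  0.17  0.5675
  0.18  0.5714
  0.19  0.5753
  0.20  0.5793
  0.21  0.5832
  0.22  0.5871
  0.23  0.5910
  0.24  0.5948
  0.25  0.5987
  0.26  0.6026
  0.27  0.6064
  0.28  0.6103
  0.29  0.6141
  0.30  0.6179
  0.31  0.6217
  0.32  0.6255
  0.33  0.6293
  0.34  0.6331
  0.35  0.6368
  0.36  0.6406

$42.15

σ√T = 0.38 × 0.8660 = 0.3291
ln(S/K) + (r + σ²/2)T = ln(260/280) + (0.031 + 0.38²/2)·0.75 = -0.0741 + 0.0774 = 0.0033
d₁ = 0.0033 / 0.3291 = 0.0100 → 0.01
d₂ = d₁ − σ√T = 0.0100 − 0.3291 = -0.3191 → -0.32
exp(−rT) = exp(−0.031·0.75) = 0.9770
N(−d₂) = N(0.32) = 0.6255;  N(−d₁) = N(-0.01) = 0.4960
P = 280·0.9770·0.6255 − 260·0.4960 = 171.1118 − 128.9600 = 42.1518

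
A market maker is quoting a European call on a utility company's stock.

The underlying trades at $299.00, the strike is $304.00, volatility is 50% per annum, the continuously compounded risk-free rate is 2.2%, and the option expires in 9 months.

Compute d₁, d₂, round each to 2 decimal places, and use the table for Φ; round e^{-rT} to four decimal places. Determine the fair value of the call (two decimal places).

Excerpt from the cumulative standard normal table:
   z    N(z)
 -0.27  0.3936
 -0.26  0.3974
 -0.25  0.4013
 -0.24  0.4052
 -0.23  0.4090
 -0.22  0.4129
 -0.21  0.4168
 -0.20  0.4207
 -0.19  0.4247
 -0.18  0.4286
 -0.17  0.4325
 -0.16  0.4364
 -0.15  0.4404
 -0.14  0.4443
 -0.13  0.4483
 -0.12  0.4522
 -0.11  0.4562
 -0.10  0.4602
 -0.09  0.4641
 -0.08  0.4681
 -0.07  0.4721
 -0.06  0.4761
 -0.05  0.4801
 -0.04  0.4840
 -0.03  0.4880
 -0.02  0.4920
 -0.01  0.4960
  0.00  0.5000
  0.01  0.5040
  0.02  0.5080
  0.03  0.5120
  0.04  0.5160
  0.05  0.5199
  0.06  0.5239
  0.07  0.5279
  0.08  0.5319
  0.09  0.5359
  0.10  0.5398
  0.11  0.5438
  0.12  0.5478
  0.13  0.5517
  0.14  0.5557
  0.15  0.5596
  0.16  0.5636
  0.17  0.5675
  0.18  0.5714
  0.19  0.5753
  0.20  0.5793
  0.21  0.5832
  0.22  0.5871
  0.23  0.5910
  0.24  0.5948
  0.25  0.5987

T = 0.75;  σ√T = 0.4330
d₁ = [ln(299/304) + (0.022 + 0.5²/2)·0.75] / 0.4330 = [-0.0166 + 0.1102] / 0.4330 = 0.2163 ≈ 0.22
d₂ = d₁ − σ√T = 0.2163 − 0.4330 = -0.2167 ≈ -0.22
e^(−rT) = e^(−0.022·0.75) = 0.9836
N(d₁) = N(0.22) = 0.5871;  N(d₂) = N(-0.22) = 0.4129
C = 299·0.5871 − 304·0.9836·0.4129 = 175.5429 − 123.4630 = 52.0799

$52.08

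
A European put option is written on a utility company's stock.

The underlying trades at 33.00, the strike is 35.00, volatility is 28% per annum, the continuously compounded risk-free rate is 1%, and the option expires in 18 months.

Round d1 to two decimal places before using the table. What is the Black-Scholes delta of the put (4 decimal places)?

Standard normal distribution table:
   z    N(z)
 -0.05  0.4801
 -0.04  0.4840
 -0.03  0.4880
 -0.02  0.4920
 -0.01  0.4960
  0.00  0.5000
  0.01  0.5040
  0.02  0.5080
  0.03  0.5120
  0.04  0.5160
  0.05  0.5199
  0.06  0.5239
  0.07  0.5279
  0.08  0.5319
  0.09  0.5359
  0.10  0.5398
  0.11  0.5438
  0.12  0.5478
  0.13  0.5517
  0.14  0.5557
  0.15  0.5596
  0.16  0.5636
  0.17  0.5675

σ√T = 0.28·√1.5 = 0.3429
d₁ = [ln(33/35) + (0.01 + 0.28²/2)·1.5] / 0.3429 = [-0.0588 + 0.0738] / 0.3429 = 0.0436 which rounds to 0.04
N(d₁) = N(0.04) = 0.5160
Δ_put = N(d₁) − 1 = 0.5160 − 1 = -0.4840

-0.4840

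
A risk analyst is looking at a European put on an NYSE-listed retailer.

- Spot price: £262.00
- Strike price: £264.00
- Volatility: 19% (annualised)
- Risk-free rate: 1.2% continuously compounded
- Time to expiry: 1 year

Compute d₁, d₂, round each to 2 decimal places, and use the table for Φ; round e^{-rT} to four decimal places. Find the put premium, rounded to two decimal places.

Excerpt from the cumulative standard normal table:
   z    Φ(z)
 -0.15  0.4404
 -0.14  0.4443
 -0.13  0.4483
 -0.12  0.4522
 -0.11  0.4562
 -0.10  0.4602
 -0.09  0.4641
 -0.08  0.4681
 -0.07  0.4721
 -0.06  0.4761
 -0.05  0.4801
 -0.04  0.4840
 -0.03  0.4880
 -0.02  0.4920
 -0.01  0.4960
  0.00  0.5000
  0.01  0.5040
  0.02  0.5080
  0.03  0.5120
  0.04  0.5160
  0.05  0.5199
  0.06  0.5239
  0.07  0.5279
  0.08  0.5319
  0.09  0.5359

£19.23

σ√T = 0.19·√1 = 0.1900
ln(S/K) + (r + σ²/2)T = ln(262/264) + (0.012 + 0.19²/2)·1 = -0.0076 + 0.0301 = 0.0224
d₁ = 0.0224 / 0.1900 = 0.1181 → 0.12
d₂ = d₁ − σ√T = 0.1181 − 0.1900 = -0.0719 → -0.07
exp(−rT) = exp(−0.012·1) = 0.9881
N(−d₂) = N(0.07) = 0.5279;  N(−d₁) = N(-0.12) = 0.4522
P = 264·0.9881·0.5279 − 262·0.4522 = 137.7071 − 118.4764 = 19.2307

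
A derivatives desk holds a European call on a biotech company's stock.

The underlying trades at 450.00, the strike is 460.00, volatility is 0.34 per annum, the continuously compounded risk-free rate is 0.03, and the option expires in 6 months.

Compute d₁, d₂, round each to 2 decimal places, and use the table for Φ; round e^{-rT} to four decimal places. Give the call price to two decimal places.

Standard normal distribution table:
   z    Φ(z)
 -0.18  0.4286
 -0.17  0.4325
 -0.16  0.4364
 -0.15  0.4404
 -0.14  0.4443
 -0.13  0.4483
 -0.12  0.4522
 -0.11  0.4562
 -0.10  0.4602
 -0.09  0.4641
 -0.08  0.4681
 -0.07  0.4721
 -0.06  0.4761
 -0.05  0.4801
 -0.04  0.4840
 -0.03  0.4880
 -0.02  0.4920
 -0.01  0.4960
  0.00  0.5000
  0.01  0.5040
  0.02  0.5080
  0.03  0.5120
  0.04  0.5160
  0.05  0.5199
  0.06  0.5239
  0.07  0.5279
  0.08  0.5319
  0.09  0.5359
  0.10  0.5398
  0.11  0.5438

σ√T = 0.34·√0.5 = 0.2404
d₁ = [ln(450/460) + (0.03 + ½·0.34²)·0.5] / (σ√T) = (-0.0220 + 0.0439) / 0.2404 = 0.0912 → 0.09
d₂ = 0.0912 − 0.2404 = -0.1492 → -0.15
e^(−rT) = e^(−0.03·0.5) = 0.9851
C = 450·N(0.09) − 460·0.9851·N(-0.15) = 450·0.5359 − 460·0.9851·0.4404 = 241.1550 − 199.5655 = 41.5895

41.59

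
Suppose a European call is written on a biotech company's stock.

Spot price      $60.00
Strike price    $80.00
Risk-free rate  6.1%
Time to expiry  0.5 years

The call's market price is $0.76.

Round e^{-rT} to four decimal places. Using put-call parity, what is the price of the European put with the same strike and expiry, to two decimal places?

exp(−rT) = exp(−0.061·0.5) = 0.9700
Put-call parity: C − P = S − K·e^(−rT) = 60 − 80·0.9700 = 60 − 77.6000 = -17.6000
P = C − (C − P) = 0.76 − (-17.6000) = 18.3600

$18.36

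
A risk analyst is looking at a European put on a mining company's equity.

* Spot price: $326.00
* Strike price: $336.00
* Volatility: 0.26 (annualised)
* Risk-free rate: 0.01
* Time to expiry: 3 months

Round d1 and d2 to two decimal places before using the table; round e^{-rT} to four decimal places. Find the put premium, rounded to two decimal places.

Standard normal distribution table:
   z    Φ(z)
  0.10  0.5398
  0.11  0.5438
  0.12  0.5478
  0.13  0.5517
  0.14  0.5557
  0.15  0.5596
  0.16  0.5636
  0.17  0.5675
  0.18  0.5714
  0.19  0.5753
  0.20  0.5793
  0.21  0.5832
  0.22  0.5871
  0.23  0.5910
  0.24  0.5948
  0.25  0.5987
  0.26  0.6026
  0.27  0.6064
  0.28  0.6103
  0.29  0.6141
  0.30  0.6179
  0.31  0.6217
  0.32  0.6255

$22.12

σ√T = 0.26 × 0.5000 = 0.1300
d₁ = [ln(326/336) + (0.01 + ½·0.26²)·0.25] / (σ√T) = (-0.0302 + 0.0110) / 0.1300 = -0.1482 ≈ -0.15
d₂ = -0.1482 − 0.1300 = -0.2782 ≈ -0.28
e^(−rT) = e^(−0.01·0.25) = 0.9975
N(−d₂) = N(0.28) = 0.6103;  N(−d₁) = N(0.15) = 0.5596
P = 336·0.9975·0.6103 − 326·0.5596 = 204.5481 − 182.4296 = 22.1185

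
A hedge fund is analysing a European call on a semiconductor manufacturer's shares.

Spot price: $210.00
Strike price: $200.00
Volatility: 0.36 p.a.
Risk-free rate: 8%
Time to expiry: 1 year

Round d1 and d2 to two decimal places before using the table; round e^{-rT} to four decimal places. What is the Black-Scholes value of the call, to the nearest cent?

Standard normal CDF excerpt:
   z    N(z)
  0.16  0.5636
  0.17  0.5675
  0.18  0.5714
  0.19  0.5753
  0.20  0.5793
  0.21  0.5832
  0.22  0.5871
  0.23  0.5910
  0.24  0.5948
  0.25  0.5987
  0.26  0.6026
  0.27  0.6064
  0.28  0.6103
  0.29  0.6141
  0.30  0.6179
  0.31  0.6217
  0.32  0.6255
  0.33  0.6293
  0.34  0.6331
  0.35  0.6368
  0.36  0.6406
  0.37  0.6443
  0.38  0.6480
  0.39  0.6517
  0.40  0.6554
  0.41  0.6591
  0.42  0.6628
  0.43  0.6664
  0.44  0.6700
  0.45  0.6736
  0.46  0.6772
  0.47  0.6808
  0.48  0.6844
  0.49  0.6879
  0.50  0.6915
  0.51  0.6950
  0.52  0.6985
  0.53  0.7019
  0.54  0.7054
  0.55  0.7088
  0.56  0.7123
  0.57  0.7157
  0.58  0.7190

σ√T = 0.36 × 1.0000 = 0.3600
ln(S/K) + (r + σ²/2)T = ln(210/200) + (0.08 + 0.36²/2)·1 = 0.0488 + 0.1448 = 0.1936
d₁ = 0.1936 / 0.3600 = 0.5378 ≈ 0.54
d₂ = d₁ − σ√T = 0.5378 − 0.3600 = 0.1778 ≈ 0.18
e^(−rT) = e^(−0.08·1) = 0.9231
N(d₁) = N(0.54) = 0.7054;  N(d₂) = N(0.18) = 0.5714
C = 210·0.7054 − 200·0.9231·0.5714 = 148.1340 − 105.4919 = 42.6421

$42.64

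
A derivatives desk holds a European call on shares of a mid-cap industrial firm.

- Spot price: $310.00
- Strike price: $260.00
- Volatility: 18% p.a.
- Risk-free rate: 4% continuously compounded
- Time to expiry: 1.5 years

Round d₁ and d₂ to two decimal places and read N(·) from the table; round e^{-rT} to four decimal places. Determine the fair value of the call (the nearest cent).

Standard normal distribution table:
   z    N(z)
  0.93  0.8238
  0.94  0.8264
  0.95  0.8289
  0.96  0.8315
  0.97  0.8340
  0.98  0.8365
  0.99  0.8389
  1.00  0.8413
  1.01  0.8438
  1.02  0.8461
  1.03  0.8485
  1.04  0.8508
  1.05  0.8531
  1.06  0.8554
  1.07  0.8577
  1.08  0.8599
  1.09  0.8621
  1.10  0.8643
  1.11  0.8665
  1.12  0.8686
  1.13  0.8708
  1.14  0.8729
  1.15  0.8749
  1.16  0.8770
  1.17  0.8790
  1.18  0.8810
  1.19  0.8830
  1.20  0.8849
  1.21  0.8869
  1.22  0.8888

$69.50

σ√T = 0.18 × 1.2247 = 0.2205
d₁ = [ln(310/260) + (0.04 + 0.18²/2)·1.5] / 0.2205 = [0.1759 + 0.0843] / 0.2205 = 1.1802 ⇒ 1.18
d₂ = d₁ − σ√T = 1.1802 − 0.2205 = 0.9598 ⇒ 0.96
e^(−rT) = e^(−0.04·1.5) = 0.9418
N(d₁) = N(1.18) = 0.8810;  N(d₂) = N(0.96) = 0.8315
C = 310·0.8810 − 260·0.9418·0.8315 = 273.1100 − 203.6077 = 69.5023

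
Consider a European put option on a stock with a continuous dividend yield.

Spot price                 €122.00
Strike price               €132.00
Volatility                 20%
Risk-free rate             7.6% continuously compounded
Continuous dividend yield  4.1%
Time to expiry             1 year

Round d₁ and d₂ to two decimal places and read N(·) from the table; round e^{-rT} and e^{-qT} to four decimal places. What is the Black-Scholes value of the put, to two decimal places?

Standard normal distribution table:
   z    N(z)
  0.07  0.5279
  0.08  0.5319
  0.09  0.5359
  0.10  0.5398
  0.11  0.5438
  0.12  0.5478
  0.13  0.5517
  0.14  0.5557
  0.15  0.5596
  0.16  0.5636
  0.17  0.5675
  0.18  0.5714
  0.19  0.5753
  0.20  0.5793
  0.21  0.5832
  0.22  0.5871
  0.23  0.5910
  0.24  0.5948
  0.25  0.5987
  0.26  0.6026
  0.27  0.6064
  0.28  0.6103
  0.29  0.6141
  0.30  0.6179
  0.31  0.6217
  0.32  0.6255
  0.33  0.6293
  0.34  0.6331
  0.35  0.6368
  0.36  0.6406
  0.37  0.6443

€12.38

σ√T = 0.2 × 1.0000 = 0.2000
d₁ = [ln(122/132) + (0.076 − 0.041 + 0.2²/2)·1] / 0.2000 = [-0.0788 + 0.0550] / 0.2000 = -0.1189 ≈ -0.12
d₂ = d₁ − σ√T = -0.1189 − 0.2000 = -0.3189 ≈ -0.32
e^(−qT) = e^(−0.041·1) = 0.9598;  e^(−rT) = e^(−0.076·1) = 0.9268
N(−d₂) = N(0.32) = 0.6255;  N(−d₁) = N(0.12) = 0.5478
P = 132·0.9268·0.6255 − 122·0.9598·0.5478 = 76.5222 − 64.1450 = 12.3772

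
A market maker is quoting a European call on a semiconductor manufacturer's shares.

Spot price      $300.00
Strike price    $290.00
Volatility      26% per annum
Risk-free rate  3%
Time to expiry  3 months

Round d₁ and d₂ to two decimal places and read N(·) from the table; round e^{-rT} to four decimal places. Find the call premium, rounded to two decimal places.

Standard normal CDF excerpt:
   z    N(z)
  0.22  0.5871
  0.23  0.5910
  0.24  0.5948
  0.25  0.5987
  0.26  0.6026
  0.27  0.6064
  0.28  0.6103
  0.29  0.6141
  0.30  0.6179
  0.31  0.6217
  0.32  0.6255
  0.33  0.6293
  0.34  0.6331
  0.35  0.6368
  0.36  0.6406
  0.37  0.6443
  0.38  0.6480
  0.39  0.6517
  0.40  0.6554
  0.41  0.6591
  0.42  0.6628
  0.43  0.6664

$22.08

σ√T = 0.26·√0.25 = 0.1300
d₁ = [ln(300/290) + (0.03 + 0.26²/2)·0.25] / 0.1300 = [0.0339 + 0.0159] / 0.1300 = 0.3835 → 0.38
d₂ = d₁ − σ√T = 0.3835 − 0.1300 = 0.2535 → 0.25
exp(−rT) = exp(−0.03·0.25) = 0.9925
C = 300·N(0.38) − 290·0.9925·N(0.25) = 300·0.6480 − 290·0.9925·0.5987 = 194.4000 − 172.3208 = 22.0792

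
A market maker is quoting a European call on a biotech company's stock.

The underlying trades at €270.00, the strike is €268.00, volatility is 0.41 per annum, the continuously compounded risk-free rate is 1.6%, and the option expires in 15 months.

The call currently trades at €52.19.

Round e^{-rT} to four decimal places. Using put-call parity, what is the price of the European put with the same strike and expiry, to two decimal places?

€44.88

exp(−rT) = exp(−0.016·1.25) = 0.9802
Put-call parity: C − P = S − K·e^(−rT) = 270 − 268·0.9802 = 270 − 262.6936 = 7.3064
P = C − (C − P) = 52.19 − (7.3064) = 44.8836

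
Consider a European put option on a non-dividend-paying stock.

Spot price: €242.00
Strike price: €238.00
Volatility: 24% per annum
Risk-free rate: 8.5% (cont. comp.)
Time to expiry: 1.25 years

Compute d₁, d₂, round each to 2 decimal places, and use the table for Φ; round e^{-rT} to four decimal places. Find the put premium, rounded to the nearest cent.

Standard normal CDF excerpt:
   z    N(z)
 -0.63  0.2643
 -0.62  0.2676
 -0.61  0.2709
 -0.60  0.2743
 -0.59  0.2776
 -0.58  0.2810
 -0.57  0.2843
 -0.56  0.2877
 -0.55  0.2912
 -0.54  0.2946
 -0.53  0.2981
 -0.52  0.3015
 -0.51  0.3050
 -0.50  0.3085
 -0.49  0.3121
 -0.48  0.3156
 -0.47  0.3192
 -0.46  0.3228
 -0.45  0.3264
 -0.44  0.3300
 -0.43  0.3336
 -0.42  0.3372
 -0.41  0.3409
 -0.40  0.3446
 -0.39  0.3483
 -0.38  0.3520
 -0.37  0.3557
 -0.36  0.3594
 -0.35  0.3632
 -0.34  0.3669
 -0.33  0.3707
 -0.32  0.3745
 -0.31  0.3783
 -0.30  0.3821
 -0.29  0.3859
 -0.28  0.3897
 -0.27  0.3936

€12.97

σ√T = 0.24 × 1.1180 = 0.2683
ln(S/K) + (r + σ²/2)T = ln(242/238) + (0.085 + 0.24²/2)·1.25 = 0.0167 + 0.1423 = 0.1589
d₁ = 0.1589 / 0.2683 = 0.5922 ⇒ 0.59
d₂ = d₁ − σ√T = 0.5922 − 0.2683 = 0.3239 ⇒ 0.32
exp(−rT) = exp(−0.085·1.25) = 0.8992
N(−d₂) = N(-0.32) = 0.3745;  N(−d₁) = N(-0.59) = 0.2776
P = 238·0.8992·0.3745 − 242·0.2776 = 80.1466 − 67.1792 = 12.9674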